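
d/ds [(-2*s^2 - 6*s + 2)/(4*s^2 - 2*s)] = (7*s^2 - 4*s + 1)/(s^2*(4*s^2 - 4*s + 1))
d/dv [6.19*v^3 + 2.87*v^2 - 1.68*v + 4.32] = 18.57*v^2 + 5.74*v - 1.68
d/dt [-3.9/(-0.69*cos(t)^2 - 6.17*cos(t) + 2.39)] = (5.382*cos(t) + 24.063)*sin(t)/(0.69*cos(t)^2 + 6.17*cos(t) - 2.39)^2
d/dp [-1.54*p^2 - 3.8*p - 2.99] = -3.08*p - 3.8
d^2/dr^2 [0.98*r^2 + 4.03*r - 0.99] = 1.96000000000000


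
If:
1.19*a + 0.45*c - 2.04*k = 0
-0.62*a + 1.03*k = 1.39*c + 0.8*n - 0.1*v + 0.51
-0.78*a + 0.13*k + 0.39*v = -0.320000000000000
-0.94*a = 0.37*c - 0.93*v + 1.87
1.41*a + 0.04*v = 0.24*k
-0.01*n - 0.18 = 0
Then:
No Solution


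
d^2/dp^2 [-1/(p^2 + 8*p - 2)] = 2*(p^2 + 8*p - 4*(p + 4)^2 - 2)/(p^2 + 8*p - 2)^3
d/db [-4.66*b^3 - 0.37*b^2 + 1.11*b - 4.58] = -13.98*b^2 - 0.74*b + 1.11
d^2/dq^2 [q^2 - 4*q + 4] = 2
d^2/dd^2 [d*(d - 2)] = 2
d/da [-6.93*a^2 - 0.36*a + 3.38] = -13.86*a - 0.36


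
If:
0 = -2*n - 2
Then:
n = -1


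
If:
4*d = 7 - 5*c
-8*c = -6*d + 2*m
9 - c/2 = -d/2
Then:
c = 79/9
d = -83/9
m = -565/9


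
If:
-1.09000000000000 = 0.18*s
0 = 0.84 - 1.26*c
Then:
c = 0.67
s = -6.06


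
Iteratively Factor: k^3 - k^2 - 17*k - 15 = (k + 1)*(k^2 - 2*k - 15) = (k + 1)*(k + 3)*(k - 5)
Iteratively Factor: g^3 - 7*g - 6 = (g - 3)*(g^2 + 3*g + 2) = (g - 3)*(g + 1)*(g + 2)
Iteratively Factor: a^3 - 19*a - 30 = (a + 2)*(a^2 - 2*a - 15) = (a + 2)*(a + 3)*(a - 5)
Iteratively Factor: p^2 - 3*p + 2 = (p - 1)*(p - 2)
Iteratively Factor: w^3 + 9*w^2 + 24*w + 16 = (w + 4)*(w^2 + 5*w + 4) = (w + 4)^2*(w + 1)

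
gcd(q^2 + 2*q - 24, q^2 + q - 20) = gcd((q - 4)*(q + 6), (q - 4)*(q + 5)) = q - 4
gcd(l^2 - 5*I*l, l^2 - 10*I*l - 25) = l - 5*I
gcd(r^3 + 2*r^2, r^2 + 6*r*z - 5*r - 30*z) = 1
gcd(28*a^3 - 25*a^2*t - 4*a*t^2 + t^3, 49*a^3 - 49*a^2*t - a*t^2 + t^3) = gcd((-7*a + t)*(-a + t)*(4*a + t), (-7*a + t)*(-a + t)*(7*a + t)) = 7*a^2 - 8*a*t + t^2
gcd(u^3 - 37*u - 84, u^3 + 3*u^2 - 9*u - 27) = u + 3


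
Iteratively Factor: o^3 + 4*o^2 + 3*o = (o)*(o^2 + 4*o + 3) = o*(o + 1)*(o + 3)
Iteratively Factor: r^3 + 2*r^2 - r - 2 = (r - 1)*(r^2 + 3*r + 2) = (r - 1)*(r + 2)*(r + 1)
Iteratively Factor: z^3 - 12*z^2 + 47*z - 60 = (z - 4)*(z^2 - 8*z + 15) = (z - 4)*(z - 3)*(z - 5)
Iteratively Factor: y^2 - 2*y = (y)*(y - 2)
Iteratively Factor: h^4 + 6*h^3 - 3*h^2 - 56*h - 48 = (h - 3)*(h^3 + 9*h^2 + 24*h + 16) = (h - 3)*(h + 1)*(h^2 + 8*h + 16) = (h - 3)*(h + 1)*(h + 4)*(h + 4)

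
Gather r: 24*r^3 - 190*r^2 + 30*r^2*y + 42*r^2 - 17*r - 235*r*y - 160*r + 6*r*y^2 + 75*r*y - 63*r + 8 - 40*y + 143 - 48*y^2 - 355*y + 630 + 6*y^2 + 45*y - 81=24*r^3 + r^2*(30*y - 148) + r*(6*y^2 - 160*y - 240) - 42*y^2 - 350*y + 700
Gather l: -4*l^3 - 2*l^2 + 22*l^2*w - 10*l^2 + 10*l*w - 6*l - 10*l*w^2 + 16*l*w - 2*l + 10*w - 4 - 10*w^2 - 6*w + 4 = -4*l^3 + l^2*(22*w - 12) + l*(-10*w^2 + 26*w - 8) - 10*w^2 + 4*w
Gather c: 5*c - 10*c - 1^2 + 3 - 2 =-5*c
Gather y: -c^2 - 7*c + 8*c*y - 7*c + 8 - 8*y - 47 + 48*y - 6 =-c^2 - 14*c + y*(8*c + 40) - 45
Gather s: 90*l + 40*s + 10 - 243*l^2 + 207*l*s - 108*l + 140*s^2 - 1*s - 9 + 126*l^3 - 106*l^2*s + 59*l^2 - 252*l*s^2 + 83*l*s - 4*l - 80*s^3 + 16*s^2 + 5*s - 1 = 126*l^3 - 184*l^2 - 22*l - 80*s^3 + s^2*(156 - 252*l) + s*(-106*l^2 + 290*l + 44)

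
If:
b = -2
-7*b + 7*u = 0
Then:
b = -2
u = -2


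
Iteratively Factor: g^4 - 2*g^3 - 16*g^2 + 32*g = (g - 2)*(g^3 - 16*g) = g*(g - 2)*(g^2 - 16) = g*(g - 2)*(g + 4)*(g - 4)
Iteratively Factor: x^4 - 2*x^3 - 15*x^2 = (x)*(x^3 - 2*x^2 - 15*x) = x*(x + 3)*(x^2 - 5*x) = x^2*(x + 3)*(x - 5)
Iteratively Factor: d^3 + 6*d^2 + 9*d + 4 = (d + 4)*(d^2 + 2*d + 1) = (d + 1)*(d + 4)*(d + 1)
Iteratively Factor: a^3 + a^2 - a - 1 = (a + 1)*(a^2 - 1) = (a + 1)^2*(a - 1)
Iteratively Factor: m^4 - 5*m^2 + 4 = (m + 1)*(m^3 - m^2 - 4*m + 4) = (m - 1)*(m + 1)*(m^2 - 4) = (m - 2)*(m - 1)*(m + 1)*(m + 2)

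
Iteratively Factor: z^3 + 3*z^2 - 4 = (z + 2)*(z^2 + z - 2) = (z - 1)*(z + 2)*(z + 2)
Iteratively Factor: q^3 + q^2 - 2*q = (q - 1)*(q^2 + 2*q) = (q - 1)*(q + 2)*(q)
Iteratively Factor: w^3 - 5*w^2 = (w - 5)*(w^2) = w*(w - 5)*(w)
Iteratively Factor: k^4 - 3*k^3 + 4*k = (k - 2)*(k^3 - k^2 - 2*k) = (k - 2)*(k + 1)*(k^2 - 2*k) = k*(k - 2)*(k + 1)*(k - 2)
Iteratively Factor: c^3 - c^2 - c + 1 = (c - 1)*(c^2 - 1) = (c - 1)^2*(c + 1)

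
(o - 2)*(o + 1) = o^2 - o - 2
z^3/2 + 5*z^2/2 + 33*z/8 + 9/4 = (z/2 + 1)*(z + 3/2)^2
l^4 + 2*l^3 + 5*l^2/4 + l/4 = l*(l + 1/2)^2*(l + 1)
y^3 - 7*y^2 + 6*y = y*(y - 6)*(y - 1)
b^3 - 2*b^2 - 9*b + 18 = (b - 3)*(b - 2)*(b + 3)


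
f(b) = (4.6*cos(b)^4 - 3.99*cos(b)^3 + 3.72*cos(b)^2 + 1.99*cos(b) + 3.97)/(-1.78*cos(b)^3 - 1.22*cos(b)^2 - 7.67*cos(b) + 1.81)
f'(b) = (-5.34*sin(b)*cos(b)^2 - 2.44*sin(b)*cos(b) - 7.67*sin(b))*(4.6*cos(b)^4 - 3.99*cos(b)^3 + 3.72*cos(b)^2 + 1.99*cos(b) + 3.97)/(-1.78*cos(b)^3 - 1.22*cos(b)^2 - 7.67*cos(b) + 1.81)^2 + (-18.4*sin(b)*cos(b)^3 + 11.97*sin(b)*cos(b)^2 - 7.44*sin(b)*cos(b) - 1.99*sin(b))/(-1.78*cos(b)^3 - 1.22*cos(b)^2 - 7.67*cos(b) + 1.81) = (8.188*cos(b)^6 + 11.224*cos(b)^5 + 94.3566*cos(b)^4 - 101.595*cos(b)^3 + 26.5705*cos(b)^2 - 23.1532*cos(b) - 34.0518)*sin(b)/(3.1684*cos(b)^6 + 4.3432*cos(b)^5 + 28.7936*cos(b)^4 + 12.2712*cos(b)^3 + 54.4125*cos(b)^2 - 27.7654*cos(b) + 3.2761)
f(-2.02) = 0.85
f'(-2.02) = 0.26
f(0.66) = -1.31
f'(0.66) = -0.77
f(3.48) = 1.31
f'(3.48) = -0.63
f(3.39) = 1.36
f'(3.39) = -0.49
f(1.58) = 2.10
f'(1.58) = -9.57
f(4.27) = 0.85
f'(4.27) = 0.30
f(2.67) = 1.22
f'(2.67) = 0.78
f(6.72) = -1.20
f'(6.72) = -0.26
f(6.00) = -1.17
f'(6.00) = 0.11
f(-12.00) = -1.25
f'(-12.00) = -0.49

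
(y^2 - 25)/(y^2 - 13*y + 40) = (y + 5)/(y - 8)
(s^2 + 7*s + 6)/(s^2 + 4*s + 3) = (s + 6)/(s + 3)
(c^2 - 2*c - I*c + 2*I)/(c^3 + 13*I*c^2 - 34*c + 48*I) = (c - 2)/(c^2 + 14*I*c - 48)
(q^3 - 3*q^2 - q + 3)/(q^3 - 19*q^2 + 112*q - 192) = (q^2 - 1)/(q^2 - 16*q + 64)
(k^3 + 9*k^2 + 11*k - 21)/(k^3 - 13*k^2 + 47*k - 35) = (k^2 + 10*k + 21)/(k^2 - 12*k + 35)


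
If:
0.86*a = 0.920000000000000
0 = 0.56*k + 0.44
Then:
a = 1.07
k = -0.79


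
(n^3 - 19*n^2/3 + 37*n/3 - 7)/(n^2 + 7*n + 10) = (3*n^3 - 19*n^2 + 37*n - 21)/(3*(n^2 + 7*n + 10))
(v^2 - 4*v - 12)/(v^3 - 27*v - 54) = (v + 2)/(v^2 + 6*v + 9)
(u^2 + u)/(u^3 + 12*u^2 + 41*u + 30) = u/(u^2 + 11*u + 30)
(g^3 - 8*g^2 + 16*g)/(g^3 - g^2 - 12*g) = (g - 4)/(g + 3)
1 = 1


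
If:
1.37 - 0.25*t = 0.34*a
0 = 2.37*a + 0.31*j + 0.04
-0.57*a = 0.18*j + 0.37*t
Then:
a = 1.53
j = -11.83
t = 3.40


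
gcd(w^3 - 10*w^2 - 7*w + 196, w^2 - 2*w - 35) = w - 7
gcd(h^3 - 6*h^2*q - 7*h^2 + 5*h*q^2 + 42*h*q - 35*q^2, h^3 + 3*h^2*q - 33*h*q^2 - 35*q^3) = -h + 5*q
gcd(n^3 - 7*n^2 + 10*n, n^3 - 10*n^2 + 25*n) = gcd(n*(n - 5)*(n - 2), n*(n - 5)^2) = n^2 - 5*n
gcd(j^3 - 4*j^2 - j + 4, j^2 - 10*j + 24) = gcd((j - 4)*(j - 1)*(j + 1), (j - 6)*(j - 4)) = j - 4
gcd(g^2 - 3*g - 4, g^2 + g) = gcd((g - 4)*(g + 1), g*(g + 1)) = g + 1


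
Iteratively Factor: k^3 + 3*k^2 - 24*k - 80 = (k + 4)*(k^2 - k - 20) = (k - 5)*(k + 4)*(k + 4)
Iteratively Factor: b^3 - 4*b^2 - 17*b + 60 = (b - 5)*(b^2 + b - 12) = (b - 5)*(b - 3)*(b + 4)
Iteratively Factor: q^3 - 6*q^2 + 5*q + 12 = (q - 4)*(q^2 - 2*q - 3) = (q - 4)*(q + 1)*(q - 3)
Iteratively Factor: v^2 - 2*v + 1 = (v - 1)*(v - 1)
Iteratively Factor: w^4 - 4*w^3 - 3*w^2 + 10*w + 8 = (w + 1)*(w^3 - 5*w^2 + 2*w + 8) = (w - 4)*(w + 1)*(w^2 - w - 2) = (w - 4)*(w + 1)^2*(w - 2)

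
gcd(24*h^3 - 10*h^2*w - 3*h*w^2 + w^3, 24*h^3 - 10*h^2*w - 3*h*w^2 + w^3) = 24*h^3 - 10*h^2*w - 3*h*w^2 + w^3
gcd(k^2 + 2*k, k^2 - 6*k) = k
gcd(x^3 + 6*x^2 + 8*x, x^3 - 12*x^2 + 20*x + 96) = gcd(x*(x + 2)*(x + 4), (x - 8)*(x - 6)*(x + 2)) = x + 2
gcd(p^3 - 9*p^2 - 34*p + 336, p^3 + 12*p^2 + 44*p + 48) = p + 6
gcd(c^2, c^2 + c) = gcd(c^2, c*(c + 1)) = c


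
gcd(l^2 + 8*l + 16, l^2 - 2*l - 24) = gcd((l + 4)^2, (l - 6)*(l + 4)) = l + 4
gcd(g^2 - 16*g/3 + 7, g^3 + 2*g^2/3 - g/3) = 1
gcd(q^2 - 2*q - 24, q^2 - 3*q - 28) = q + 4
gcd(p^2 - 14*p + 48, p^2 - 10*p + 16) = p - 8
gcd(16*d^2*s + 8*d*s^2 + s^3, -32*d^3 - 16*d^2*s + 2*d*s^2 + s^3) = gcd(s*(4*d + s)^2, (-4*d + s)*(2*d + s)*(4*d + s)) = 4*d + s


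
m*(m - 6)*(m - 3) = m^3 - 9*m^2 + 18*m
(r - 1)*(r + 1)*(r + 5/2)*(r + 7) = r^4 + 19*r^3/2 + 33*r^2/2 - 19*r/2 - 35/2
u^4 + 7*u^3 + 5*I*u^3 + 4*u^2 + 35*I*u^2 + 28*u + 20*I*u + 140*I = (u + 7)*(u - 2*I)*(u + 2*I)*(u + 5*I)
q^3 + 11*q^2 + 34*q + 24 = (q + 1)*(q + 4)*(q + 6)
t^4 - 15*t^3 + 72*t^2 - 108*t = t*(t - 6)^2*(t - 3)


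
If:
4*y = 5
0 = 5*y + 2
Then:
No Solution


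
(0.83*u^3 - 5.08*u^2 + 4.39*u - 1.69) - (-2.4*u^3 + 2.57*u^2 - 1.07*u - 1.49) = 3.23*u^3 - 7.65*u^2 + 5.46*u - 0.2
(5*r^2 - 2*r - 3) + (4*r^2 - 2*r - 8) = 9*r^2 - 4*r - 11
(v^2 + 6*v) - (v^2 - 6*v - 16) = 12*v + 16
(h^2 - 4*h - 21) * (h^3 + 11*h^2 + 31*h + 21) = h^5 + 7*h^4 - 34*h^3 - 334*h^2 - 735*h - 441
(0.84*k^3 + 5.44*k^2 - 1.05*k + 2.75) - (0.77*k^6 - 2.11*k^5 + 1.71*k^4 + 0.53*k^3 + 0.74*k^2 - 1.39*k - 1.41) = -0.77*k^6 + 2.11*k^5 - 1.71*k^4 + 0.31*k^3 + 4.7*k^2 + 0.34*k + 4.16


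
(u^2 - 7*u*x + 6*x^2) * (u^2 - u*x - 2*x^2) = u^4 - 8*u^3*x + 11*u^2*x^2 + 8*u*x^3 - 12*x^4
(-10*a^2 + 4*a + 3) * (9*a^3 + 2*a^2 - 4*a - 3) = -90*a^5 + 16*a^4 + 75*a^3 + 20*a^2 - 24*a - 9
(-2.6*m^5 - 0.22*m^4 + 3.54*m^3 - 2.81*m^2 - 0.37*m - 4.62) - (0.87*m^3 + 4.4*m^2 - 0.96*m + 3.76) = -2.6*m^5 - 0.22*m^4 + 2.67*m^3 - 7.21*m^2 + 0.59*m - 8.38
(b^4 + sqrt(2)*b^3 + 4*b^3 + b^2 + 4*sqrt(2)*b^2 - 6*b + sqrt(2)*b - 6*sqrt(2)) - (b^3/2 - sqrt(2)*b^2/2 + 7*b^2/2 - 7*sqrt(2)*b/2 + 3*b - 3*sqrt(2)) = b^4 + sqrt(2)*b^3 + 7*b^3/2 - 5*b^2/2 + 9*sqrt(2)*b^2/2 - 9*b + 9*sqrt(2)*b/2 - 3*sqrt(2)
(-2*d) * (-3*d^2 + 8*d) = 6*d^3 - 16*d^2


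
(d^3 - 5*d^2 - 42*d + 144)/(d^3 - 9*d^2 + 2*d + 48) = (d + 6)/(d + 2)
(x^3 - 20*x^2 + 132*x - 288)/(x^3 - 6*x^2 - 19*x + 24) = (x^2 - 12*x + 36)/(x^2 + 2*x - 3)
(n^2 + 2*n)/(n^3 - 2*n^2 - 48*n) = (n + 2)/(n^2 - 2*n - 48)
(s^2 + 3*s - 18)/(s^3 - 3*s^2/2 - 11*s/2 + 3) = 2*(s + 6)/(2*s^2 + 3*s - 2)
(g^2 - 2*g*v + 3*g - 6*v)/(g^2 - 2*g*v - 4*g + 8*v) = (g + 3)/(g - 4)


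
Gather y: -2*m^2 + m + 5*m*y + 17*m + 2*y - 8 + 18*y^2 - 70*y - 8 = -2*m^2 + 18*m + 18*y^2 + y*(5*m - 68) - 16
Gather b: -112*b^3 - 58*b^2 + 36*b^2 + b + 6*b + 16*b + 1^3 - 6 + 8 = -112*b^3 - 22*b^2 + 23*b + 3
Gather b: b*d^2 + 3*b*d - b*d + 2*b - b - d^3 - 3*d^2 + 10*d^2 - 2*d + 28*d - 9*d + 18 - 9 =b*(d^2 + 2*d + 1) - d^3 + 7*d^2 + 17*d + 9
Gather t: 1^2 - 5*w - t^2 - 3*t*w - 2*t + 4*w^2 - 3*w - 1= -t^2 + t*(-3*w - 2) + 4*w^2 - 8*w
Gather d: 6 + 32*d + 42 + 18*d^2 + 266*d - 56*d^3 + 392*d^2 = -56*d^3 + 410*d^2 + 298*d + 48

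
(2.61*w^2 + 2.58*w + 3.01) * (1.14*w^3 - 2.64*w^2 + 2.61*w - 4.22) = 2.9754*w^5 - 3.9492*w^4 + 3.4323*w^3 - 12.2268*w^2 - 3.0315*w - 12.7022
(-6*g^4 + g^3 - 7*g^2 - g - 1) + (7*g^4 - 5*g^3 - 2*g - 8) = g^4 - 4*g^3 - 7*g^2 - 3*g - 9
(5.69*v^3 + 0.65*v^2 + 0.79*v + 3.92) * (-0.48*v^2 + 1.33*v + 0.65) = -2.7312*v^5 + 7.2557*v^4 + 4.1838*v^3 - 0.4084*v^2 + 5.7271*v + 2.548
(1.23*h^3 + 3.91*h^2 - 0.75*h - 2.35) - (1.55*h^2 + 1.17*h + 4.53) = 1.23*h^3 + 2.36*h^2 - 1.92*h - 6.88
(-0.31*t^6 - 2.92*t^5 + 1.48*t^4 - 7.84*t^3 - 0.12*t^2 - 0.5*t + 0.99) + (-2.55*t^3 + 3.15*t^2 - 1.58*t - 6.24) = -0.31*t^6 - 2.92*t^5 + 1.48*t^4 - 10.39*t^3 + 3.03*t^2 - 2.08*t - 5.25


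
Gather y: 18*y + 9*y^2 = 9*y^2 + 18*y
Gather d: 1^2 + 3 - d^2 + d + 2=-d^2 + d + 6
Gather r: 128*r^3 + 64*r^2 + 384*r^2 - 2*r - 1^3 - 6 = 128*r^3 + 448*r^2 - 2*r - 7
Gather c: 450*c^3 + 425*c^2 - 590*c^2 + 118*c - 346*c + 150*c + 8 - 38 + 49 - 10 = 450*c^3 - 165*c^2 - 78*c + 9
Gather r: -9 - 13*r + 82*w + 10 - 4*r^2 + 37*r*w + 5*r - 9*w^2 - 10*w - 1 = -4*r^2 + r*(37*w - 8) - 9*w^2 + 72*w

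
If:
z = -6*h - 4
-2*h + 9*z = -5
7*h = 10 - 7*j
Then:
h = -31/56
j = 111/56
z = -19/28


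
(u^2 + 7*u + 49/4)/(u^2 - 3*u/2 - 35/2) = (u + 7/2)/(u - 5)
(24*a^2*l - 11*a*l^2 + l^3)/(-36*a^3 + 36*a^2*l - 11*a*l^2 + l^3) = l*(-8*a + l)/(12*a^2 - 8*a*l + l^2)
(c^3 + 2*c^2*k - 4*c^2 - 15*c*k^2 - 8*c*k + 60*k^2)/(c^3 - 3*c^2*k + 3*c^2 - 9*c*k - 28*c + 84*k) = (c + 5*k)/(c + 7)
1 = 1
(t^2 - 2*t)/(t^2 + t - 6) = t/(t + 3)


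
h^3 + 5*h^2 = h^2*(h + 5)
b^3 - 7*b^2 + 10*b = b*(b - 5)*(b - 2)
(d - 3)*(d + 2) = d^2 - d - 6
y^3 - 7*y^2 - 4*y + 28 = (y - 7)*(y - 2)*(y + 2)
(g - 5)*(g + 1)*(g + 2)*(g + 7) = g^4 + 5*g^3 - 27*g^2 - 101*g - 70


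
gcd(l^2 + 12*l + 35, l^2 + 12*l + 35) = l^2 + 12*l + 35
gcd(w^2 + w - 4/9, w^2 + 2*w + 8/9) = w + 4/3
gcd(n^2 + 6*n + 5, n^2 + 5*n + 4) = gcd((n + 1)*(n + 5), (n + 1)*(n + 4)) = n + 1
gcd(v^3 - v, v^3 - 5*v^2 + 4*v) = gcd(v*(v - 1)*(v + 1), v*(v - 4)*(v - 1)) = v^2 - v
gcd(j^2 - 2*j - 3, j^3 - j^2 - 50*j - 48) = j + 1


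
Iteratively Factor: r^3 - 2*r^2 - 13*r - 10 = (r + 2)*(r^2 - 4*r - 5) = (r + 1)*(r + 2)*(r - 5)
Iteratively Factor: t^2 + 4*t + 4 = (t + 2)*(t + 2)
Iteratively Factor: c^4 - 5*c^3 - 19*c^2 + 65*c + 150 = (c - 5)*(c^3 - 19*c - 30) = (c - 5)*(c + 3)*(c^2 - 3*c - 10) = (c - 5)^2*(c + 3)*(c + 2)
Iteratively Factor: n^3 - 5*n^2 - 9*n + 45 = (n - 3)*(n^2 - 2*n - 15) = (n - 3)*(n + 3)*(n - 5)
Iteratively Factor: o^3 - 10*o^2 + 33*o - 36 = (o - 4)*(o^2 - 6*o + 9) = (o - 4)*(o - 3)*(o - 3)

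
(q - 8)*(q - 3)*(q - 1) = q^3 - 12*q^2 + 35*q - 24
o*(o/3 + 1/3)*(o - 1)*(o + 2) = o^4/3 + 2*o^3/3 - o^2/3 - 2*o/3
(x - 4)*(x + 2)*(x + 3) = x^3 + x^2 - 14*x - 24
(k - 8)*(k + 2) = k^2 - 6*k - 16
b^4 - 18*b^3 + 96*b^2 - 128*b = b*(b - 8)^2*(b - 2)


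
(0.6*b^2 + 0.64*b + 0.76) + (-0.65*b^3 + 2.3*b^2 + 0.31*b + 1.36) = -0.65*b^3 + 2.9*b^2 + 0.95*b + 2.12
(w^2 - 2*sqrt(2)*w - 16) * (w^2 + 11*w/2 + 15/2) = w^4 - 2*sqrt(2)*w^3 + 11*w^3/2 - 11*sqrt(2)*w^2 - 17*w^2/2 - 88*w - 15*sqrt(2)*w - 120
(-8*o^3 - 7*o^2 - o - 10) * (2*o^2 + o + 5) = -16*o^5 - 22*o^4 - 49*o^3 - 56*o^2 - 15*o - 50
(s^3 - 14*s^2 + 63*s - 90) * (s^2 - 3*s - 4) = s^5 - 17*s^4 + 101*s^3 - 223*s^2 + 18*s + 360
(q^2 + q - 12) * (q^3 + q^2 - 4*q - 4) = q^5 + 2*q^4 - 15*q^3 - 20*q^2 + 44*q + 48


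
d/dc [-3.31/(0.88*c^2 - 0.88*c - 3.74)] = (5.8256*c - 2.9128)/(-0.88*c^2 + 0.88*c + 3.74)^2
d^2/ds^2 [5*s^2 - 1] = 10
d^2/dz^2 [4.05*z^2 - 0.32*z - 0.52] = 8.10000000000000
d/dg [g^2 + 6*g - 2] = 2*g + 6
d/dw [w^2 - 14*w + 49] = 2*w - 14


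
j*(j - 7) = j^2 - 7*j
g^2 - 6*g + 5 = (g - 5)*(g - 1)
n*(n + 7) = n^2 + 7*n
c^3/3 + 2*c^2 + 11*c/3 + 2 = (c/3 + 1)*(c + 1)*(c + 2)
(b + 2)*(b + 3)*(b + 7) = b^3 + 12*b^2 + 41*b + 42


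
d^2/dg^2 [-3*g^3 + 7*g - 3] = -18*g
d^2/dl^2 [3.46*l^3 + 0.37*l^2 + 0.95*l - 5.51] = 20.76*l + 0.74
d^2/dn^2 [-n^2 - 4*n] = -2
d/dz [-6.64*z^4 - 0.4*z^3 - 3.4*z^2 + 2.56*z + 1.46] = -26.56*z^3 - 1.2*z^2 - 6.8*z + 2.56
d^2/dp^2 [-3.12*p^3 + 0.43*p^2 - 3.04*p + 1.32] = 0.86 - 18.72*p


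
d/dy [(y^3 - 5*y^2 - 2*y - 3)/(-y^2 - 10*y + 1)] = (-y^4 - 20*y^3 + 51*y^2 - 16*y - 32)/(y^4 + 20*y^3 + 98*y^2 - 20*y + 1)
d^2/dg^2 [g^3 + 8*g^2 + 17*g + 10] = 6*g + 16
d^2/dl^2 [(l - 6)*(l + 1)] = 2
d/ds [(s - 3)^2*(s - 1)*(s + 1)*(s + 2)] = 5*s^4 - 16*s^3 - 12*s^2 + 44*s + 3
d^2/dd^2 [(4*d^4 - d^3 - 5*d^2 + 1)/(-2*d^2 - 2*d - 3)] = 2*(-16*d^6 - 48*d^5 - 120*d^4 - 214*d^3 - 300*d^2 + 15*d + 47)/(8*d^6 + 24*d^5 + 60*d^4 + 80*d^3 + 90*d^2 + 54*d + 27)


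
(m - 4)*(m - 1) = m^2 - 5*m + 4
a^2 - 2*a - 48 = (a - 8)*(a + 6)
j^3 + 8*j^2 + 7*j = j*(j + 1)*(j + 7)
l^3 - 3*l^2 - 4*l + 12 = (l - 3)*(l - 2)*(l + 2)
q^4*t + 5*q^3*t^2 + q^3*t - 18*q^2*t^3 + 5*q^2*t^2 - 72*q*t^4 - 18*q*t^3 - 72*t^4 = (q - 4*t)*(q + 3*t)*(q + 6*t)*(q*t + t)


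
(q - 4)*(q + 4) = q^2 - 16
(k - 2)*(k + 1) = k^2 - k - 2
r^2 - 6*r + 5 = (r - 5)*(r - 1)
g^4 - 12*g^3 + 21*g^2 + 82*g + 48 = (g - 8)*(g - 6)*(g + 1)^2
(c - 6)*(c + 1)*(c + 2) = c^3 - 3*c^2 - 16*c - 12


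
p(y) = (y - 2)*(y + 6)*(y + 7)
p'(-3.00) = -23.00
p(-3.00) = -60.00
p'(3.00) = 109.00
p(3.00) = 90.00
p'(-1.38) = -8.65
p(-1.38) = -87.76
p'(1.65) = 60.47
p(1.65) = -23.16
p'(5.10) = 206.23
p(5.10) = 416.36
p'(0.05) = 17.11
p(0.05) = -83.17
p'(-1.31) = -7.67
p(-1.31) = -88.33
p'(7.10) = 323.43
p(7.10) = 942.02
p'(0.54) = 28.75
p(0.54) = -71.99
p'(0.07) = 17.55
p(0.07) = -82.83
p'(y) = (y - 2)*(y + 6) + (y - 2)*(y + 7) + (y + 6)*(y + 7) = 3*y^2 + 22*y + 16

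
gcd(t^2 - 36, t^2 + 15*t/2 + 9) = t + 6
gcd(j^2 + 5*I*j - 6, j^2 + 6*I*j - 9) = j + 3*I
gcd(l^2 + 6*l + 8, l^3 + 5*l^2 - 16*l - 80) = l + 4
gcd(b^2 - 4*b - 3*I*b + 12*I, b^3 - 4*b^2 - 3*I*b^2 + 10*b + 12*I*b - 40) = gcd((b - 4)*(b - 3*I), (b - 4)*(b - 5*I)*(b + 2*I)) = b - 4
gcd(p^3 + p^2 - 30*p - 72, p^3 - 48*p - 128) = p + 4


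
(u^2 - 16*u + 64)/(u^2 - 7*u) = (u^2 - 16*u + 64)/(u*(u - 7))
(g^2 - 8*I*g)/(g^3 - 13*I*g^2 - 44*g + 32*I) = g/(g^2 - 5*I*g - 4)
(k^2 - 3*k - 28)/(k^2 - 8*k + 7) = (k + 4)/(k - 1)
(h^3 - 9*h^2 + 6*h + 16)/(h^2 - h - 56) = (h^2 - h - 2)/(h + 7)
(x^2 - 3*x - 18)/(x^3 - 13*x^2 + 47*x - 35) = (x^2 - 3*x - 18)/(x^3 - 13*x^2 + 47*x - 35)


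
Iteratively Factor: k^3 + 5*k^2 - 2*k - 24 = (k - 2)*(k^2 + 7*k + 12) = (k - 2)*(k + 4)*(k + 3)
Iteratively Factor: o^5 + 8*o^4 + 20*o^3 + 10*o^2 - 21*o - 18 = (o - 1)*(o^4 + 9*o^3 + 29*o^2 + 39*o + 18) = (o - 1)*(o + 3)*(o^3 + 6*o^2 + 11*o + 6) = (o - 1)*(o + 3)^2*(o^2 + 3*o + 2) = (o - 1)*(o + 1)*(o + 3)^2*(o + 2)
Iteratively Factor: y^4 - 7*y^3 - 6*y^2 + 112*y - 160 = (y - 5)*(y^3 - 2*y^2 - 16*y + 32) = (y - 5)*(y - 2)*(y^2 - 16) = (y - 5)*(y - 2)*(y + 4)*(y - 4)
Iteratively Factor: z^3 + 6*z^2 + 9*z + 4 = (z + 4)*(z^2 + 2*z + 1) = (z + 1)*(z + 4)*(z + 1)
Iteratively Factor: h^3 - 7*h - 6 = (h - 3)*(h^2 + 3*h + 2) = (h - 3)*(h + 1)*(h + 2)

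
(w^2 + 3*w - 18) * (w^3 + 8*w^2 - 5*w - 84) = w^5 + 11*w^4 + w^3 - 243*w^2 - 162*w + 1512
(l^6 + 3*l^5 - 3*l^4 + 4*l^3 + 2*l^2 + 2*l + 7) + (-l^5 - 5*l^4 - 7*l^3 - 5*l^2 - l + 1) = l^6 + 2*l^5 - 8*l^4 - 3*l^3 - 3*l^2 + l + 8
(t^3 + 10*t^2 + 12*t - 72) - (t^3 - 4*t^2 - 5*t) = 14*t^2 + 17*t - 72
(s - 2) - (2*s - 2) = -s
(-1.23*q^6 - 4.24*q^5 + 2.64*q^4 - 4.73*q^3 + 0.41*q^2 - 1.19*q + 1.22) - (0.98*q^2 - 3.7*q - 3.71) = -1.23*q^6 - 4.24*q^5 + 2.64*q^4 - 4.73*q^3 - 0.57*q^2 + 2.51*q + 4.93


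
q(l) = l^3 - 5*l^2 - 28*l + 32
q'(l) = 3*l^2 - 10*l - 28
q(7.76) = -19.08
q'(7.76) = 75.05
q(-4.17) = -10.70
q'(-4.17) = 65.87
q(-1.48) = 59.25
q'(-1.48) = -6.63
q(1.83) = -29.86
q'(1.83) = -36.25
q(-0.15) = 36.08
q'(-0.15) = -26.43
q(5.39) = -107.59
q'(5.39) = 5.26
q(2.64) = -58.37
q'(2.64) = -33.49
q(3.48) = -83.85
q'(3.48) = -26.47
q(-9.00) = -850.00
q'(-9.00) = 305.00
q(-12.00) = -2080.00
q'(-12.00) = 524.00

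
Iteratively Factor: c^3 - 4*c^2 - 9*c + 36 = (c + 3)*(c^2 - 7*c + 12) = (c - 3)*(c + 3)*(c - 4)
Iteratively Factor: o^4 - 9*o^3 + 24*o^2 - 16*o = (o)*(o^3 - 9*o^2 + 24*o - 16) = o*(o - 4)*(o^2 - 5*o + 4) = o*(o - 4)*(o - 1)*(o - 4)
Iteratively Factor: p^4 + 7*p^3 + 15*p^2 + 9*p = (p + 3)*(p^3 + 4*p^2 + 3*p) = p*(p + 3)*(p^2 + 4*p + 3) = p*(p + 1)*(p + 3)*(p + 3)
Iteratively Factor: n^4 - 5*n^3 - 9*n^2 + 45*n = (n)*(n^3 - 5*n^2 - 9*n + 45) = n*(n - 3)*(n^2 - 2*n - 15) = n*(n - 3)*(n + 3)*(n - 5)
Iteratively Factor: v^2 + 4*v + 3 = (v + 1)*(v + 3)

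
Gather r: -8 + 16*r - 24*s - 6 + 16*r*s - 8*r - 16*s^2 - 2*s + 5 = r*(16*s + 8) - 16*s^2 - 26*s - 9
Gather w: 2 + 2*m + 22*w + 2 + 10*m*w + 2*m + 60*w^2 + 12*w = 4*m + 60*w^2 + w*(10*m + 34) + 4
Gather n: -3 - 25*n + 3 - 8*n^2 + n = -8*n^2 - 24*n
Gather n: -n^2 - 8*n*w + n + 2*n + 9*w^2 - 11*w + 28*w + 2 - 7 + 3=-n^2 + n*(3 - 8*w) + 9*w^2 + 17*w - 2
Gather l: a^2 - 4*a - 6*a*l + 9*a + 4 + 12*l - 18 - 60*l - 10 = a^2 + 5*a + l*(-6*a - 48) - 24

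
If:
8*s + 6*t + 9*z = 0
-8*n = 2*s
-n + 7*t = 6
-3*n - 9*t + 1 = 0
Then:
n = -47/30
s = 94/15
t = 19/30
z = -809/135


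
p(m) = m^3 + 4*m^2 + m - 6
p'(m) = 3*m^2 + 8*m + 1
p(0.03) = -5.97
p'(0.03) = 1.24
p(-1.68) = -1.13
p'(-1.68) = -3.97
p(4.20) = 142.85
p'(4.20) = 87.52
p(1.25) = 3.45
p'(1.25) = 15.69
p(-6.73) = -136.38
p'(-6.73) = 83.04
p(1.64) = 10.81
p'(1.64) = 22.19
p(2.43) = 34.40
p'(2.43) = 38.15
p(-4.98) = -35.28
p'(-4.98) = 35.56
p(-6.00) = -84.00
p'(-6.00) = 61.00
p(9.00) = 1056.00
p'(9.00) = 316.00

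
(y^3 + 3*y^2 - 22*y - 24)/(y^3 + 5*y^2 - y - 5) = (y^2 + 2*y - 24)/(y^2 + 4*y - 5)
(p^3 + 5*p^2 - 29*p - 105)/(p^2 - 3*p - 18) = (p^2 + 2*p - 35)/(p - 6)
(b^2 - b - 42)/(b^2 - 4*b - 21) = (b + 6)/(b + 3)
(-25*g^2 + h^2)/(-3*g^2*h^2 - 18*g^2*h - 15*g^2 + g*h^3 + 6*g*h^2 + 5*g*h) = (25*g^2 - h^2)/(g*(3*g*h^2 + 18*g*h + 15*g - h^3 - 6*h^2 - 5*h))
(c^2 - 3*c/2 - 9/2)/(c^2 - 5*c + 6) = (c + 3/2)/(c - 2)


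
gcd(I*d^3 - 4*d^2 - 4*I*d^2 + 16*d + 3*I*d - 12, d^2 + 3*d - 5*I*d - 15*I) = 1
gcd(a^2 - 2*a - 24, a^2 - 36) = a - 6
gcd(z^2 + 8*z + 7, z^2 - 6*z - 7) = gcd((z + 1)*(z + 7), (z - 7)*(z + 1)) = z + 1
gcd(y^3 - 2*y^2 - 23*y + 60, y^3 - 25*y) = y + 5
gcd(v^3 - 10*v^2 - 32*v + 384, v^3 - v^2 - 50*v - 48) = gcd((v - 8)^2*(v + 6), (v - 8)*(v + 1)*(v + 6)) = v^2 - 2*v - 48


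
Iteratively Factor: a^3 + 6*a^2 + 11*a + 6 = (a + 2)*(a^2 + 4*a + 3) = (a + 2)*(a + 3)*(a + 1)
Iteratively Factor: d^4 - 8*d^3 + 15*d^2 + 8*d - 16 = (d + 1)*(d^3 - 9*d^2 + 24*d - 16) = (d - 1)*(d + 1)*(d^2 - 8*d + 16) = (d - 4)*(d - 1)*(d + 1)*(d - 4)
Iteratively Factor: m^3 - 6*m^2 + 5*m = (m - 5)*(m^2 - m) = m*(m - 5)*(m - 1)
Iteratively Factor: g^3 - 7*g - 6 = (g + 1)*(g^2 - g - 6) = (g - 3)*(g + 1)*(g + 2)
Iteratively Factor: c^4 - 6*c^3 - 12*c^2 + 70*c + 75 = (c - 5)*(c^3 - c^2 - 17*c - 15) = (c - 5)*(c + 3)*(c^2 - 4*c - 5) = (c - 5)*(c + 1)*(c + 3)*(c - 5)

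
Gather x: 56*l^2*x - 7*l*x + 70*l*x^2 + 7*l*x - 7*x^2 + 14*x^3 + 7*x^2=56*l^2*x + 70*l*x^2 + 14*x^3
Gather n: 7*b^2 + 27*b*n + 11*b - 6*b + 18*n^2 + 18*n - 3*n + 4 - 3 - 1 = 7*b^2 + 5*b + 18*n^2 + n*(27*b + 15)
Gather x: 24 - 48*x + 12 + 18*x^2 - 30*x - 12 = 18*x^2 - 78*x + 24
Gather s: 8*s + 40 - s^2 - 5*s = -s^2 + 3*s + 40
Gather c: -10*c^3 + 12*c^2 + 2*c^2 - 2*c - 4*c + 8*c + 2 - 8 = -10*c^3 + 14*c^2 + 2*c - 6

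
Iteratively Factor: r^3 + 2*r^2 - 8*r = (r)*(r^2 + 2*r - 8) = r*(r + 4)*(r - 2)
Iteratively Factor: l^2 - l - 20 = (l - 5)*(l + 4)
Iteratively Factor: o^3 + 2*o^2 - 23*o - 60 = (o + 4)*(o^2 - 2*o - 15) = (o - 5)*(o + 4)*(o + 3)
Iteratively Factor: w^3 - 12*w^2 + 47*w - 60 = (w - 3)*(w^2 - 9*w + 20) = (w - 4)*(w - 3)*(w - 5)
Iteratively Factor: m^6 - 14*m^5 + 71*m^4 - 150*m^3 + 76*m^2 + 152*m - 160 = (m + 1)*(m^5 - 15*m^4 + 86*m^3 - 236*m^2 + 312*m - 160) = (m - 5)*(m + 1)*(m^4 - 10*m^3 + 36*m^2 - 56*m + 32) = (m - 5)*(m - 2)*(m + 1)*(m^3 - 8*m^2 + 20*m - 16) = (m - 5)*(m - 2)^2*(m + 1)*(m^2 - 6*m + 8) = (m - 5)*(m - 4)*(m - 2)^2*(m + 1)*(m - 2)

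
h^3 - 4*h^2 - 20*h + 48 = (h - 6)*(h - 2)*(h + 4)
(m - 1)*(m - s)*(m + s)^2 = m^4 + m^3*s - m^3 - m^2*s^2 - m^2*s - m*s^3 + m*s^2 + s^3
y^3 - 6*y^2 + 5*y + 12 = (y - 4)*(y - 3)*(y + 1)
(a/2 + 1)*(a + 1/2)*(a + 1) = a^3/2 + 7*a^2/4 + 7*a/4 + 1/2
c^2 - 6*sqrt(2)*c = c*(c - 6*sqrt(2))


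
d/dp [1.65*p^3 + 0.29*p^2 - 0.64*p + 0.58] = 4.95*p^2 + 0.58*p - 0.64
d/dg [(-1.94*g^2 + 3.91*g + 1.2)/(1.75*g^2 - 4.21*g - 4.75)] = (1.3249*g^2 + 14.23*g - 13.5205)/(3.0625*g^4 - 14.735*g^3 + 1.0991*g^2 + 39.995*g + 22.5625)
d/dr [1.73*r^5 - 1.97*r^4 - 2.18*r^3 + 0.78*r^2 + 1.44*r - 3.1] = 8.65*r^4 - 7.88*r^3 - 6.54*r^2 + 1.56*r + 1.44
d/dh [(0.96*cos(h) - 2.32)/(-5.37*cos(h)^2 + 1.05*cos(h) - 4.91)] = (-5.1552*cos(h)^2 + 24.9168*cos(h) + 2.2776)*sin(h)/(28.8369*cos(h)^4 - 11.277*cos(h)^3 + 53.8359*cos(h)^2 - 10.311*cos(h) + 24.1081)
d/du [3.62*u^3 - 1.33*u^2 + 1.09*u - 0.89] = 10.86*u^2 - 2.66*u + 1.09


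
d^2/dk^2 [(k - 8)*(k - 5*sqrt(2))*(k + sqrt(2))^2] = 12*k^2 - 48*k - 18*sqrt(2)*k - 36 + 48*sqrt(2)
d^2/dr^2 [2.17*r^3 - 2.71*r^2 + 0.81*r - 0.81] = 13.02*r - 5.42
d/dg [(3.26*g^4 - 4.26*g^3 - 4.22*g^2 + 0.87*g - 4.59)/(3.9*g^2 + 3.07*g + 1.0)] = (25.428*g^5 + 13.4106*g^4 - 13.1164*g^3 - 29.1284*g^2 + 27.362*g + 14.9613)/(15.21*g^4 + 23.946*g^3 + 17.2249*g^2 + 6.14*g + 1.0)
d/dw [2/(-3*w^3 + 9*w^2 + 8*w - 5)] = 2*(9*w^2 - 18*w - 8)/(3*w^3 - 9*w^2 - 8*w + 5)^2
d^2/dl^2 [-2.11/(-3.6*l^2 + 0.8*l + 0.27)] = (54.6912*l^2 - 12.1536*l - 2.11*(7.2*l - 0.8)*(14.4*l - 1.6) - 4.10184)/(-3.6*l^2 + 0.8*l + 0.27)^3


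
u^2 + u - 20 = (u - 4)*(u + 5)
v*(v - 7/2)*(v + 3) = v^3 - v^2/2 - 21*v/2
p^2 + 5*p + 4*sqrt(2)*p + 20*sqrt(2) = (p + 5)*(p + 4*sqrt(2))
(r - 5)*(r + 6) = r^2 + r - 30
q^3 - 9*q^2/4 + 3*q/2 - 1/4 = (q - 1)^2*(q - 1/4)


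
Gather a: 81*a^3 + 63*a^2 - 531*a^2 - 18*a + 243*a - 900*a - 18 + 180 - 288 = 81*a^3 - 468*a^2 - 675*a - 126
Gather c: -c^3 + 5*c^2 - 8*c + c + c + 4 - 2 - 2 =-c^3 + 5*c^2 - 6*c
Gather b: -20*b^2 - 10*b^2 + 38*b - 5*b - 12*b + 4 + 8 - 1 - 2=-30*b^2 + 21*b + 9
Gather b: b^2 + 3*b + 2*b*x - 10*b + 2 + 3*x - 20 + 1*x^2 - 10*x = b^2 + b*(2*x - 7) + x^2 - 7*x - 18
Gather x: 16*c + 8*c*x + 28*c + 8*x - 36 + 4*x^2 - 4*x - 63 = 44*c + 4*x^2 + x*(8*c + 4) - 99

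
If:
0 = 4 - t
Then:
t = 4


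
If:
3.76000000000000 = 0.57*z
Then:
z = 6.60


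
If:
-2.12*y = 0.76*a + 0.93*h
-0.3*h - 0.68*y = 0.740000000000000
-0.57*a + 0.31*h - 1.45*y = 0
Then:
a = 3.04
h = 0.16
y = -1.16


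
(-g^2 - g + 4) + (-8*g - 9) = -g^2 - 9*g - 5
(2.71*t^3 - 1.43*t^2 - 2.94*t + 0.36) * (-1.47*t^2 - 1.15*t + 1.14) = -3.9837*t^5 - 1.0144*t^4 + 9.0557*t^3 + 1.2216*t^2 - 3.7656*t + 0.4104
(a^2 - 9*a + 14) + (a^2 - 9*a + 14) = 2*a^2 - 18*a + 28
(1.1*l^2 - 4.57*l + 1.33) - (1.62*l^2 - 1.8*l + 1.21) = -0.52*l^2 - 2.77*l + 0.12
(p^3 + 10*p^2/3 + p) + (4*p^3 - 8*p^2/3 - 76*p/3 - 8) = 5*p^3 + 2*p^2/3 - 73*p/3 - 8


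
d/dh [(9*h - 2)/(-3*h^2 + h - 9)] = (-27*h^2 + 9*h + (6*h - 1)*(9*h - 2) - 81)/(3*h^2 - h + 9)^2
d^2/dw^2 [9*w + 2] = 0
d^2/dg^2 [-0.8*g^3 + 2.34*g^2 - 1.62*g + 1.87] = 4.68 - 4.8*g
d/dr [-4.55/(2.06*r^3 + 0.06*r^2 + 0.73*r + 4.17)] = (28.119*r^2 + 0.546*r + 3.3215)/(2.06*r^3 + 0.06*r^2 + 0.73*r + 4.17)^2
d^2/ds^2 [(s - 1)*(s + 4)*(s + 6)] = 6*s + 18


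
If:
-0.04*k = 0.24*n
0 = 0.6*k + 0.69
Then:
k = -1.15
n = 0.19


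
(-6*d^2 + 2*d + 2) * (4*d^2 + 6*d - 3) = -24*d^4 - 28*d^3 + 38*d^2 + 6*d - 6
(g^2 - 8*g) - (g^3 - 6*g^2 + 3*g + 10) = -g^3 + 7*g^2 - 11*g - 10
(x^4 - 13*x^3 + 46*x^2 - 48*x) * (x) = x^5 - 13*x^4 + 46*x^3 - 48*x^2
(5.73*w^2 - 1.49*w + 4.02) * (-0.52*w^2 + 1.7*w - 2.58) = -2.9796*w^4 + 10.5158*w^3 - 19.4068*w^2 + 10.6782*w - 10.3716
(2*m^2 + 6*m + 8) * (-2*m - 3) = -4*m^3 - 18*m^2 - 34*m - 24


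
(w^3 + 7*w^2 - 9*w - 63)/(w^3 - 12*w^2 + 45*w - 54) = (w^2 + 10*w + 21)/(w^2 - 9*w + 18)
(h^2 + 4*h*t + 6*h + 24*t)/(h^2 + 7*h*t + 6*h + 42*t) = (h + 4*t)/(h + 7*t)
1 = 1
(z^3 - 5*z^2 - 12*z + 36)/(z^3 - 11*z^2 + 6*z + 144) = (z - 2)/(z - 8)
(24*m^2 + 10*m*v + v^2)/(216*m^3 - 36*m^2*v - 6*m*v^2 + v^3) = (4*m + v)/(36*m^2 - 12*m*v + v^2)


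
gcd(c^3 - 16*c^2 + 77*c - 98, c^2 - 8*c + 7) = c - 7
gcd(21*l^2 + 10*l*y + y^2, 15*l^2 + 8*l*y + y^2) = 3*l + y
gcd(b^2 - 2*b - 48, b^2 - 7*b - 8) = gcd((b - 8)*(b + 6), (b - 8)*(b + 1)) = b - 8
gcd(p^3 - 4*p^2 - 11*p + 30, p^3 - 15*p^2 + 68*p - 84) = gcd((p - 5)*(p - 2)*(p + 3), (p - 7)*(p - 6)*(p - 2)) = p - 2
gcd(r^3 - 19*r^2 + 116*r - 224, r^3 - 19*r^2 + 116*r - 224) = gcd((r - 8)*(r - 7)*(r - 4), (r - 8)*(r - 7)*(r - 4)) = r^3 - 19*r^2 + 116*r - 224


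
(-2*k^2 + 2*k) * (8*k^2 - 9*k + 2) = -16*k^4 + 34*k^3 - 22*k^2 + 4*k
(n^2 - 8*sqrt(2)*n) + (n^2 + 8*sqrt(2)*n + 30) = 2*n^2 + 30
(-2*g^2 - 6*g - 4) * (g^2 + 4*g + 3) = -2*g^4 - 14*g^3 - 34*g^2 - 34*g - 12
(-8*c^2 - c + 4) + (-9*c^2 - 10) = -17*c^2 - c - 6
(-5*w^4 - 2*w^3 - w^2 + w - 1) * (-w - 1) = 5*w^5 + 7*w^4 + 3*w^3 + 1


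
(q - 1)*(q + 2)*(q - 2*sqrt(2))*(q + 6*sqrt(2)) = q^4 + q^3 + 4*sqrt(2)*q^3 - 26*q^2 + 4*sqrt(2)*q^2 - 24*q - 8*sqrt(2)*q + 48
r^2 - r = r*(r - 1)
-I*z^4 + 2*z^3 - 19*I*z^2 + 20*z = z*(z - 4*I)*(z + 5*I)*(-I*z + 1)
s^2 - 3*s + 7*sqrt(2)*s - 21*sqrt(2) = (s - 3)*(s + 7*sqrt(2))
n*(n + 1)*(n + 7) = n^3 + 8*n^2 + 7*n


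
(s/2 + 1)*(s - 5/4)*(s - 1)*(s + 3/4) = s^4/2 + s^3/4 - 55*s^2/32 + s/32 + 15/16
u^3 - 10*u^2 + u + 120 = (u - 8)*(u - 5)*(u + 3)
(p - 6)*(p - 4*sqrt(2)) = p^2 - 6*p - 4*sqrt(2)*p + 24*sqrt(2)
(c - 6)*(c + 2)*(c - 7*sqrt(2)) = c^3 - 7*sqrt(2)*c^2 - 4*c^2 - 12*c + 28*sqrt(2)*c + 84*sqrt(2)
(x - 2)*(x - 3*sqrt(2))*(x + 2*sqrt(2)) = x^3 - 2*x^2 - sqrt(2)*x^2 - 12*x + 2*sqrt(2)*x + 24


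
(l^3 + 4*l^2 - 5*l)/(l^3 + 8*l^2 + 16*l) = (l^2 + 4*l - 5)/(l^2 + 8*l + 16)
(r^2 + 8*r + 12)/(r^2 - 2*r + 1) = (r^2 + 8*r + 12)/(r^2 - 2*r + 1)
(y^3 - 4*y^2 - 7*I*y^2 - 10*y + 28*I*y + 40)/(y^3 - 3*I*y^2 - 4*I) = (y^2 - y*(4 + 5*I) + 20*I)/(y^2 - I*y + 2)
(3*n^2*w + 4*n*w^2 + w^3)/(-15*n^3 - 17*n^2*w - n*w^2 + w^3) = w/(-5*n + w)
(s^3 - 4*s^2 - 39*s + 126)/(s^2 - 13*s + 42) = (s^2 + 3*s - 18)/(s - 6)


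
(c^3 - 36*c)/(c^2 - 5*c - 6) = c*(c + 6)/(c + 1)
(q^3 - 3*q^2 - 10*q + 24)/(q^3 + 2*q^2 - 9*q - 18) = (q^2 - 6*q + 8)/(q^2 - q - 6)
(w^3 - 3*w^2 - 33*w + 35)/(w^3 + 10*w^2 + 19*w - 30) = (w - 7)/(w + 6)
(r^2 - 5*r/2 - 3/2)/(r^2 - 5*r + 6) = (r + 1/2)/(r - 2)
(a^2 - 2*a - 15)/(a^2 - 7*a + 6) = (a^2 - 2*a - 15)/(a^2 - 7*a + 6)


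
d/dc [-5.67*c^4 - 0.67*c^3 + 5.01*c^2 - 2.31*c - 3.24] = -22.68*c^3 - 2.01*c^2 + 10.02*c - 2.31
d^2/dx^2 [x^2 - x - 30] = 2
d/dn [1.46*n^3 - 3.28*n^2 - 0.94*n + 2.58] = 4.38*n^2 - 6.56*n - 0.94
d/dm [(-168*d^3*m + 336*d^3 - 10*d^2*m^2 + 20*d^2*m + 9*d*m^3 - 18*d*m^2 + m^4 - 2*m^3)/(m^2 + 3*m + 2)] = (168*d^3*m^2 - 672*d^3*m - 1344*d^3 - 50*d^2*m^2 - 40*d^2*m + 40*d^2 + 9*d*m^4 + 54*d*m^3 - 72*d*m + 2*m^5 + 7*m^4 - 4*m^3 - 12*m^2)/(m^4 + 6*m^3 + 13*m^2 + 12*m + 4)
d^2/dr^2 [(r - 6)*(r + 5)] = 2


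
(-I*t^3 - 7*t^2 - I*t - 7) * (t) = -I*t^4 - 7*t^3 - I*t^2 - 7*t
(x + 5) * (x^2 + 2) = x^3 + 5*x^2 + 2*x + 10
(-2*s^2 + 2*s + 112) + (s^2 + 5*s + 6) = -s^2 + 7*s + 118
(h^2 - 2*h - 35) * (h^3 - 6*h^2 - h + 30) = h^5 - 8*h^4 - 24*h^3 + 242*h^2 - 25*h - 1050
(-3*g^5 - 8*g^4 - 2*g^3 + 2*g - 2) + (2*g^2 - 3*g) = -3*g^5 - 8*g^4 - 2*g^3 + 2*g^2 - g - 2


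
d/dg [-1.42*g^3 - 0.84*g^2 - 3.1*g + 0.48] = -4.26*g^2 - 1.68*g - 3.1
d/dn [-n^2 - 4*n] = -2*n - 4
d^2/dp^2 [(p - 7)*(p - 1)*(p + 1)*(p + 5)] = 12*p^2 - 12*p - 72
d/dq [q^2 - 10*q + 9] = 2*q - 10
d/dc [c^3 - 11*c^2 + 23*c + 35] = 3*c^2 - 22*c + 23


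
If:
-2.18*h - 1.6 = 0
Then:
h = -0.73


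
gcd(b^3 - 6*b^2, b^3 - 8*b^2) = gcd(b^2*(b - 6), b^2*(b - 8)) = b^2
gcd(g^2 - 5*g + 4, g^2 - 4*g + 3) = g - 1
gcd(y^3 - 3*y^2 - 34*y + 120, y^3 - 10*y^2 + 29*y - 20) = y^2 - 9*y + 20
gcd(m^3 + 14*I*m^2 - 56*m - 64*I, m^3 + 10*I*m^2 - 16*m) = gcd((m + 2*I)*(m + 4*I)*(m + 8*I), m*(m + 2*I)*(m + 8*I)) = m^2 + 10*I*m - 16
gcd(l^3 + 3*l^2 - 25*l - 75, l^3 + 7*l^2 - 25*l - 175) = l^2 - 25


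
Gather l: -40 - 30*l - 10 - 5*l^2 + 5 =-5*l^2 - 30*l - 45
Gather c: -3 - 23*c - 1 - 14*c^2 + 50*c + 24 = -14*c^2 + 27*c + 20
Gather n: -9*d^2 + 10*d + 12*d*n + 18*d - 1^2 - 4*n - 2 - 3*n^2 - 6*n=-9*d^2 + 28*d - 3*n^2 + n*(12*d - 10) - 3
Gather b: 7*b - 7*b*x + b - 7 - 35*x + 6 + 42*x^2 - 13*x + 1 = b*(8 - 7*x) + 42*x^2 - 48*x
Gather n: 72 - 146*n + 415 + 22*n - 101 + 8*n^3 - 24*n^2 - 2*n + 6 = 8*n^3 - 24*n^2 - 126*n + 392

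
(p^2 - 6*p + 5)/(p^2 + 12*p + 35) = (p^2 - 6*p + 5)/(p^2 + 12*p + 35)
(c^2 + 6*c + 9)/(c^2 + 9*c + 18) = (c + 3)/(c + 6)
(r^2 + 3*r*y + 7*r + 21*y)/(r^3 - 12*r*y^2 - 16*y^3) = (-r^2 - 3*r*y - 7*r - 21*y)/(-r^3 + 12*r*y^2 + 16*y^3)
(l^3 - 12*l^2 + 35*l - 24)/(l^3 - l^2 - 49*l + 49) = (l^2 - 11*l + 24)/(l^2 - 49)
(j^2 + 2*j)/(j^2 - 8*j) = (j + 2)/(j - 8)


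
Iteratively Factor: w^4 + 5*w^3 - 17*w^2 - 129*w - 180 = (w - 5)*(w^3 + 10*w^2 + 33*w + 36) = (w - 5)*(w + 3)*(w^2 + 7*w + 12) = (w - 5)*(w + 3)*(w + 4)*(w + 3)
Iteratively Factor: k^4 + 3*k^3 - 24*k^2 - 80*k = (k)*(k^3 + 3*k^2 - 24*k - 80) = k*(k + 4)*(k^2 - k - 20) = k*(k - 5)*(k + 4)*(k + 4)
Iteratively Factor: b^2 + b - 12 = (b + 4)*(b - 3)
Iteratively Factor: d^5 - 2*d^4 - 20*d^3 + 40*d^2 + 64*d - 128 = (d - 2)*(d^4 - 20*d^2 + 64) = (d - 2)^2*(d^3 + 2*d^2 - 16*d - 32) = (d - 2)^2*(d + 4)*(d^2 - 2*d - 8) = (d - 4)*(d - 2)^2*(d + 4)*(d + 2)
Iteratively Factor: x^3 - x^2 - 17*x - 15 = (x - 5)*(x^2 + 4*x + 3) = (x - 5)*(x + 3)*(x + 1)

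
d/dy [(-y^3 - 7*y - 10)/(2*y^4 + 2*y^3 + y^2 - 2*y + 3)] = (2*y^6 + 41*y^4 + 112*y^3 + 58*y^2 + 20*y - 41)/(4*y^8 + 8*y^7 + 8*y^6 - 4*y^5 + 5*y^4 + 8*y^3 + 10*y^2 - 12*y + 9)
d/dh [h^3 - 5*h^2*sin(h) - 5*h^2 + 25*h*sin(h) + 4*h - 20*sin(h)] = -5*h^2*cos(h) + 3*h^2 - 10*h*sin(h) + 25*h*cos(h) - 10*h + 25*sin(h) - 20*cos(h) + 4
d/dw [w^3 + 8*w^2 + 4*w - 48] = 3*w^2 + 16*w + 4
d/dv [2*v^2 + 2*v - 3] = 4*v + 2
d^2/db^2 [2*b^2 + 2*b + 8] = 4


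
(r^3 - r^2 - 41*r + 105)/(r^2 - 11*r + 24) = (r^2 + 2*r - 35)/(r - 8)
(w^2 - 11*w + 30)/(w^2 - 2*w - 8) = (-w^2 + 11*w - 30)/(-w^2 + 2*w + 8)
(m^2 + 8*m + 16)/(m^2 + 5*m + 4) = (m + 4)/(m + 1)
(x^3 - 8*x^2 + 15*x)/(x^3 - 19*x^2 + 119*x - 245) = x*(x - 3)/(x^2 - 14*x + 49)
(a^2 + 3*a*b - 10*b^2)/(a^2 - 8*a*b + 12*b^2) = (a + 5*b)/(a - 6*b)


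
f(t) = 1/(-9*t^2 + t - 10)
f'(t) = (18*t - 1)/(-9*t^2 + t - 10)^2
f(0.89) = -0.06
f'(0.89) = 0.06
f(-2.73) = -0.01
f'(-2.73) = -0.01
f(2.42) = -0.02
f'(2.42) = 0.01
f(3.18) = -0.01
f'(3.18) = 0.01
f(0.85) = -0.06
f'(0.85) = 0.06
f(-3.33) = -0.01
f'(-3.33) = -0.00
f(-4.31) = -0.01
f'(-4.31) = -0.00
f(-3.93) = -0.01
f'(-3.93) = -0.00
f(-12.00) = 0.00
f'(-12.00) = 0.00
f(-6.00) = 0.00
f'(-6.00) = 0.00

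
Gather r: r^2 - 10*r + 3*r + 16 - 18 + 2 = r^2 - 7*r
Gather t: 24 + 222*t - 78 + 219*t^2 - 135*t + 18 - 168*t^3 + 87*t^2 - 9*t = -168*t^3 + 306*t^2 + 78*t - 36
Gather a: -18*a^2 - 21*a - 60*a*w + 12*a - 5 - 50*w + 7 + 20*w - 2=-18*a^2 + a*(-60*w - 9) - 30*w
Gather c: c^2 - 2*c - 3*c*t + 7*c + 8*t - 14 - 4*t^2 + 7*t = c^2 + c*(5 - 3*t) - 4*t^2 + 15*t - 14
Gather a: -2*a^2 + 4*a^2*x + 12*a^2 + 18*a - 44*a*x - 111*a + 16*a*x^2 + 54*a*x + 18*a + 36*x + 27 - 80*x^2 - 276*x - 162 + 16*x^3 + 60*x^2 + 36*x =a^2*(4*x + 10) + a*(16*x^2 + 10*x - 75) + 16*x^3 - 20*x^2 - 204*x - 135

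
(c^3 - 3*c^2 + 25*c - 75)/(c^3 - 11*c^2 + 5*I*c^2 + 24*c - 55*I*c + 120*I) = (c - 5*I)/(c - 8)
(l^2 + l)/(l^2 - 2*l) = (l + 1)/(l - 2)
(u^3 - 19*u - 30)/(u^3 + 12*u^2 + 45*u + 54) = (u^2 - 3*u - 10)/(u^2 + 9*u + 18)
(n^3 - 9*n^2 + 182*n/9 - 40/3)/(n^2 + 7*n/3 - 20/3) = (n^2 - 22*n/3 + 8)/(n + 4)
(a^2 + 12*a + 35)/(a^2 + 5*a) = (a + 7)/a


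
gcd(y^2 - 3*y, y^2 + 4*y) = y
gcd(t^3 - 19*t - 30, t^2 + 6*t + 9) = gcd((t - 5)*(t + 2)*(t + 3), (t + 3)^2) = t + 3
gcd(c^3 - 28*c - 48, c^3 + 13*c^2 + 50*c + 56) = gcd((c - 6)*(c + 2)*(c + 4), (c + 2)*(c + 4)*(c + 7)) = c^2 + 6*c + 8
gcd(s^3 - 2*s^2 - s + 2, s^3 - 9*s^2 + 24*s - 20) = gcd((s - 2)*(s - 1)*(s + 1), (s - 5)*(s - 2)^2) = s - 2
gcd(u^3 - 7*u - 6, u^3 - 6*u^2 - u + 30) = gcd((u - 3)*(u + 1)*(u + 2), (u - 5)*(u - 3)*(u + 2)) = u^2 - u - 6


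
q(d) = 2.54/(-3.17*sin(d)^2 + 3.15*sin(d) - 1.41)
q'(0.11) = -5.10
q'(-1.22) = -0.15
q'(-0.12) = -2.94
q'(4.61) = 0.04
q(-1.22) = -0.35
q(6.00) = -1.00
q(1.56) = -1.78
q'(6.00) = -1.86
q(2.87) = -3.20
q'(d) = 2.54*(6.34*sin(d)*cos(d) - 3.15*cos(d))/(-3.17*sin(d)^2 + 3.15*sin(d) - 1.41)^2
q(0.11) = -2.30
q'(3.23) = 3.20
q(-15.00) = -0.53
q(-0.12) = -1.39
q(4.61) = -0.33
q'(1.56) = 0.04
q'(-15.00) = 0.61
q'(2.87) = 5.64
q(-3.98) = -3.10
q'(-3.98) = -3.95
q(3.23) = -1.48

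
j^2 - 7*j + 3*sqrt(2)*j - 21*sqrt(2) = (j - 7)*(j + 3*sqrt(2))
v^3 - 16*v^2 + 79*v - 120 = (v - 8)*(v - 5)*(v - 3)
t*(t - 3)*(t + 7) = t^3 + 4*t^2 - 21*t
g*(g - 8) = g^2 - 8*g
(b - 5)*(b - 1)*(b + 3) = b^3 - 3*b^2 - 13*b + 15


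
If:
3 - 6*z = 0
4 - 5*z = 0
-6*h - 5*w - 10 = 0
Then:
No Solution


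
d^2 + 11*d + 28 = (d + 4)*(d + 7)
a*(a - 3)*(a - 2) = a^3 - 5*a^2 + 6*a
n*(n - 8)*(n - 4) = n^3 - 12*n^2 + 32*n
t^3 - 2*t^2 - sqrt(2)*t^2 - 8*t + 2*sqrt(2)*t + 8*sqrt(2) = (t - 4)*(t + 2)*(t - sqrt(2))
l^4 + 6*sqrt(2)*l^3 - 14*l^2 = l^2*(l - sqrt(2))*(l + 7*sqrt(2))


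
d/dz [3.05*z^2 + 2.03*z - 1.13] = 6.1*z + 2.03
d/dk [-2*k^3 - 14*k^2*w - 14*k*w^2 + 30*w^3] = -6*k^2 - 28*k*w - 14*w^2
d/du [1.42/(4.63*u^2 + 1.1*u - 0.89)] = (-13.1492*u - 1.562)/(4.63*u^2 + 1.1*u - 0.89)^2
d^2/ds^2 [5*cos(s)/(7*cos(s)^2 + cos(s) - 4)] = 5*(7*(1 - cos(s)^2)^2 - 49*cos(s)^5 - 70*cos(s)^3 + 10*cos(s)^2 + 152*cos(s) + 1)/(7*cos(s)^2 + cos(s) - 4)^3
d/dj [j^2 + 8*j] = 2*j + 8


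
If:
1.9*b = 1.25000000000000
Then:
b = 0.66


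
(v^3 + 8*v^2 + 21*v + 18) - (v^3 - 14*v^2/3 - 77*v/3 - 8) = 38*v^2/3 + 140*v/3 + 26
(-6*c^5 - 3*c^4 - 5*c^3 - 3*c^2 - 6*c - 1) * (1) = -6*c^5 - 3*c^4 - 5*c^3 - 3*c^2 - 6*c - 1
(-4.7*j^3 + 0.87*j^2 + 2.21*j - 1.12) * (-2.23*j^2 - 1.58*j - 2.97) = 10.481*j^5 + 5.4859*j^4 + 7.6561*j^3 - 3.5781*j^2 - 4.7941*j + 3.3264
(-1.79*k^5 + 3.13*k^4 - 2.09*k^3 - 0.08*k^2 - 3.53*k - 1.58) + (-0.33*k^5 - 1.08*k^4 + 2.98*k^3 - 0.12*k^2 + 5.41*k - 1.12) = -2.12*k^5 + 2.05*k^4 + 0.89*k^3 - 0.2*k^2 + 1.88*k - 2.7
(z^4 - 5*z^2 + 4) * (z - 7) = z^5 - 7*z^4 - 5*z^3 + 35*z^2 + 4*z - 28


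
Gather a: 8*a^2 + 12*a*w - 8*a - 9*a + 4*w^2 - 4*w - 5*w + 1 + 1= 8*a^2 + a*(12*w - 17) + 4*w^2 - 9*w + 2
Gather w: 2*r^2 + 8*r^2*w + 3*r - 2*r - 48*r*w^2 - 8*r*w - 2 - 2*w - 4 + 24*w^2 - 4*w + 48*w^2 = 2*r^2 + r + w^2*(72 - 48*r) + w*(8*r^2 - 8*r - 6) - 6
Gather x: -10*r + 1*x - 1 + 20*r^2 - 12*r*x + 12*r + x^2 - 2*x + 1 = 20*r^2 + 2*r + x^2 + x*(-12*r - 1)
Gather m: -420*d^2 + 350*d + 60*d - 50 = -420*d^2 + 410*d - 50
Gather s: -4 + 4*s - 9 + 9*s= 13*s - 13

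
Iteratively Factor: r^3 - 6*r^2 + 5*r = (r - 1)*(r^2 - 5*r) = (r - 5)*(r - 1)*(r)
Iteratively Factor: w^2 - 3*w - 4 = (w - 4)*(w + 1)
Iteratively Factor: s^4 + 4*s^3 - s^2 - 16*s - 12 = (s + 2)*(s^3 + 2*s^2 - 5*s - 6) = (s + 2)*(s + 3)*(s^2 - s - 2) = (s - 2)*(s + 2)*(s + 3)*(s + 1)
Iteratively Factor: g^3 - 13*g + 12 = (g - 3)*(g^2 + 3*g - 4) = (g - 3)*(g + 4)*(g - 1)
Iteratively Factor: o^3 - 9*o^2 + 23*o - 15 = (o - 3)*(o^2 - 6*o + 5) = (o - 5)*(o - 3)*(o - 1)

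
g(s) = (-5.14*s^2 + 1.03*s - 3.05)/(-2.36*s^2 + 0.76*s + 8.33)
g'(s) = (1.03 - 10.28*s)/(-2.36*s^2 + 0.76*s + 8.33) + (4.72*s - 0.76)*(-5.14*s^2 + 1.03*s - 3.05)/(-2.36*s^2 + 0.76*s + 8.33)^2 = (-1.4756*s^2 - 100.0284*s + 10.8979)/(5.5696*s^4 - 3.5872*s^3 - 38.74*s^2 + 12.6616*s + 69.3889)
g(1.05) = -1.17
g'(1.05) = -2.25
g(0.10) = -0.36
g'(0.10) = 0.01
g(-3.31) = 3.13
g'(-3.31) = 0.81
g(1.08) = -1.24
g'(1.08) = -2.41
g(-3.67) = 2.90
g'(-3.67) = 0.52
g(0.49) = -0.46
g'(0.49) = -0.58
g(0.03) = -0.36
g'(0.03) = 0.11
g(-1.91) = 13.73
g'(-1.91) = 65.59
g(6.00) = 2.52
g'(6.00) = -0.12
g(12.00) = 2.27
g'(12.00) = -0.01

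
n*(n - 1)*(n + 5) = n^3 + 4*n^2 - 5*n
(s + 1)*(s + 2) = s^2 + 3*s + 2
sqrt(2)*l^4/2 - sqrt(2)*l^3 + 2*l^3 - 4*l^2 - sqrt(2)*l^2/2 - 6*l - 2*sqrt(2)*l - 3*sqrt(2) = (l - 3)*(l + sqrt(2))^2*(sqrt(2)*l/2 + sqrt(2)/2)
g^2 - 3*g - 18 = (g - 6)*(g + 3)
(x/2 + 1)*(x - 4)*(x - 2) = x^3/2 - 2*x^2 - 2*x + 8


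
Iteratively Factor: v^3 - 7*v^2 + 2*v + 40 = (v + 2)*(v^2 - 9*v + 20) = (v - 5)*(v + 2)*(v - 4)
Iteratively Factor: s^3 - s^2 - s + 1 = (s + 1)*(s^2 - 2*s + 1) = (s - 1)*(s + 1)*(s - 1)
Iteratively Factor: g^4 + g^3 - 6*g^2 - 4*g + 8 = (g + 2)*(g^3 - g^2 - 4*g + 4) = (g - 1)*(g + 2)*(g^2 - 4) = (g - 1)*(g + 2)^2*(g - 2)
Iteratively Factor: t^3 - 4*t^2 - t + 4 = (t + 1)*(t^2 - 5*t + 4) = (t - 4)*(t + 1)*(t - 1)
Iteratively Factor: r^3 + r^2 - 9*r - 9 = (r + 1)*(r^2 - 9) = (r - 3)*(r + 1)*(r + 3)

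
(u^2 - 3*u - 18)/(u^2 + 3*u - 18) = (u^2 - 3*u - 18)/(u^2 + 3*u - 18)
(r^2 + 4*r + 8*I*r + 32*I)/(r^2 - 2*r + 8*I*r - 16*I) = (r + 4)/(r - 2)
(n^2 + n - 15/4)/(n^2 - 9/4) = (2*n + 5)/(2*n + 3)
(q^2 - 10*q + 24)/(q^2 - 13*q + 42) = (q - 4)/(q - 7)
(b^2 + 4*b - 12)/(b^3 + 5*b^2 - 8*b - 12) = 1/(b + 1)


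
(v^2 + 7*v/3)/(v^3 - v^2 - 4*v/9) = 3*(3*v + 7)/(9*v^2 - 9*v - 4)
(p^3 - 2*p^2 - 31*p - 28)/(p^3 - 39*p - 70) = (p^2 + 5*p + 4)/(p^2 + 7*p + 10)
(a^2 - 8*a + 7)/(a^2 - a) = (a - 7)/a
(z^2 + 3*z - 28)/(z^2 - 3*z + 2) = (z^2 + 3*z - 28)/(z^2 - 3*z + 2)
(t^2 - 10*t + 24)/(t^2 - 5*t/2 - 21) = 2*(t - 4)/(2*t + 7)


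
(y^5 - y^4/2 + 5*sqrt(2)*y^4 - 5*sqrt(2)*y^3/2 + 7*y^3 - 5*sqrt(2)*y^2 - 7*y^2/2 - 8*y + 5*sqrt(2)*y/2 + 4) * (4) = 4*y^5 - 2*y^4 + 20*sqrt(2)*y^4 - 10*sqrt(2)*y^3 + 28*y^3 - 20*sqrt(2)*y^2 - 14*y^2 - 32*y + 10*sqrt(2)*y + 16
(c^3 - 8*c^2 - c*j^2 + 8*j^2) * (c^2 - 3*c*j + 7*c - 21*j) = c^5 - 3*c^4*j - c^4 - c^3*j^2 + 3*c^3*j - 56*c^3 + 3*c^2*j^3 + c^2*j^2 + 168*c^2*j - 3*c*j^3 + 56*c*j^2 - 168*j^3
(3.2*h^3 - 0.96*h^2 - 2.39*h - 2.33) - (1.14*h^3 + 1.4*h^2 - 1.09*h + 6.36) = 2.06*h^3 - 2.36*h^2 - 1.3*h - 8.69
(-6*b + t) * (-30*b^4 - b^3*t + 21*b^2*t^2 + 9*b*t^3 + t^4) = 180*b^5 - 24*b^4*t - 127*b^3*t^2 - 33*b^2*t^3 + 3*b*t^4 + t^5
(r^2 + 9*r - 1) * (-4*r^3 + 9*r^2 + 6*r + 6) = -4*r^5 - 27*r^4 + 91*r^3 + 51*r^2 + 48*r - 6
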